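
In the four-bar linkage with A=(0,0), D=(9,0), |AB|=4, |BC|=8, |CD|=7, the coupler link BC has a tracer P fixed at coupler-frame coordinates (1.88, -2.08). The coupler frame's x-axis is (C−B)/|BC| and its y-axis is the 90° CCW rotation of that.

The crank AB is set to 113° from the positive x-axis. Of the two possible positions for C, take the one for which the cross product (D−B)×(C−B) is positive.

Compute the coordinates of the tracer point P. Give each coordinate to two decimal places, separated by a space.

0.90 2.34

A=(0,0), D=(9.00,0)
B = A + 4.00·(cos113°, sin113°) = (-1.5629, 3.6820)
|BD| = 11.1863
circle(B,8.00) ∩ circle(D,7.00): a=6.2636, h=4.9767
  candidates: C₊=(5.9897,6.3197) cross=55.670; C₋=(2.7135,-3.0790) cross=-55.670
  mode + wants cross > 0 → take C=(5.9897,6.3197) (cross=55.670)
ex = (C−B)/|BC| = (0.9441,0.3297); ey = (-0.3297,0.9441)
P = B + 1.88·ex + -2.08·ey = (0.8977,2.3382)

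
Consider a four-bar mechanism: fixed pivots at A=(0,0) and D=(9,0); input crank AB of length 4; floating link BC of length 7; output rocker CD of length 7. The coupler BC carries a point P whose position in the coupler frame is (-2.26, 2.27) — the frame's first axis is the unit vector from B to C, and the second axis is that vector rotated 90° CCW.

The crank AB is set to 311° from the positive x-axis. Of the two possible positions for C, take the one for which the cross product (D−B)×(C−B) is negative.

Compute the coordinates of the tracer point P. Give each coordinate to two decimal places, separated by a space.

2.04 0.13

A=(0,0), D=(9.00,0)
B = A + 4.00·(cos311°, sin311°) = (2.6242, -3.0188)
|BD| = 7.0543
circle(B,7.00) ∩ circle(D,7.00): a=3.5272, h=6.0464
  candidates: C₊=(3.2246,3.9554) cross=42.653; C₋=(8.3996,-6.9742) cross=-42.653
  mode - wants cross < 0 → take C=(8.3996,-6.9742) (cross=-42.653)
ex = (C−B)/|BC| = (0.8251,-0.5651); ey = (0.5651,0.8251)
P = B + -2.26·ex + 2.27·ey = (2.0423,0.1311)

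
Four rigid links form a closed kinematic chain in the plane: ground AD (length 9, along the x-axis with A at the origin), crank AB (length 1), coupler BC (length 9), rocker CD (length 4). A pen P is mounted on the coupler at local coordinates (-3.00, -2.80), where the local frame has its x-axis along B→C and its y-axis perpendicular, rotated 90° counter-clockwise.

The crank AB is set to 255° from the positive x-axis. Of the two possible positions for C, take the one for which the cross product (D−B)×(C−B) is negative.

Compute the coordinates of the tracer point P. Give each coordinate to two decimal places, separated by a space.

A=(0,0), D=(9.00,0)
B = A + 1.00·(cos255°, sin255°) = (-0.2588, -0.9659)
|BD| = 9.3091
circle(B,9.00) ∩ circle(D,4.00): a=8.1458, h=3.8271
  candidates: C₊=(7.4459,3.6857) cross=35.627; C₋=(8.2401,-3.9272) cross=-35.627
  mode - wants cross < 0 → take C=(8.2401,-3.9272) (cross=-35.627)
ex = (C−B)/|BC| = (0.9443,-0.3290); ey = (0.3290,0.9443)
P = B + -3.00·ex + -2.80·ey = (-4.0131,-2.6230)

-4.01 -2.62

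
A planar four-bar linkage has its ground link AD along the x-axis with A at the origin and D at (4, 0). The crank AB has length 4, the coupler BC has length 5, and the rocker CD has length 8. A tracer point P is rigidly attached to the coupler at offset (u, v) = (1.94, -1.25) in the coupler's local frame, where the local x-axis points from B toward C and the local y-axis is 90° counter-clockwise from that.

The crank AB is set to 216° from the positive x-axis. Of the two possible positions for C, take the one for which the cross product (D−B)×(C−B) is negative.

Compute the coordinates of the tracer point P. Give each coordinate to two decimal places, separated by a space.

-3.25 -4.66

A=(0,0), D=(4.00,0)
B = A + 4.00·(cos216°, sin216°) = (-3.2361, -2.3511)
|BD| = 7.6085
circle(B,5.00) ∩ circle(D,8.00): a=1.2413, h=4.8435
  candidates: C₊=(-3.5522,2.6389) cross=36.851; C₋=(-0.5588,-6.5740) cross=-36.851
  mode - wants cross < 0 → take C=(-0.5588,-6.5740) (cross=-36.851)
ex = (C−B)/|BC| = (0.5354,-0.8446); ey = (0.8446,0.5354)
P = B + 1.94·ex + -1.25·ey = (-3.2530,-4.6589)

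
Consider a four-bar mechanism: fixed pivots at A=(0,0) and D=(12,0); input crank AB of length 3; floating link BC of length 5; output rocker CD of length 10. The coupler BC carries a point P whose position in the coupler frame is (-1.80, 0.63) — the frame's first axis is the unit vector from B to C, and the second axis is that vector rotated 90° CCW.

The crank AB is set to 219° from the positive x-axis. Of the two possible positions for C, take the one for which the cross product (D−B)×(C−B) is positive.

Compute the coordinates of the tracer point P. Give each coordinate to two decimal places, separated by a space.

A=(0,0), D=(12.00,0)
B = A + 3.00·(cos219°, sin219°) = (-2.3314, -1.8880)
|BD| = 14.4553
circle(B,5.00) ∩ circle(D,10.00): a=4.6334, h=1.8792
  candidates: C₊=(2.0169,0.5803) cross=27.165; C₋=(2.5077,-3.1459) cross=-27.165
  mode + wants cross > 0 → take C=(2.0169,0.5803) (cross=27.165)
ex = (C−B)/|BC| = (0.8697,0.4937); ey = (-0.4937,0.8697)
P = B + -1.80·ex + 0.63·ey = (-4.2078,-2.2287)

-4.21 -2.23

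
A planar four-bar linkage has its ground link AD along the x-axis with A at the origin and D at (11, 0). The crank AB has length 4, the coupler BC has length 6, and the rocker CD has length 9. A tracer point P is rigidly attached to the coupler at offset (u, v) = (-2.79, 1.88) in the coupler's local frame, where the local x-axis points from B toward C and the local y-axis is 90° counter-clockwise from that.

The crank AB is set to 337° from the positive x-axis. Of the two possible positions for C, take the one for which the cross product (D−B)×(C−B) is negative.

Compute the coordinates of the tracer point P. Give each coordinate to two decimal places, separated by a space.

A=(0,0), D=(11.00,0)
B = A + 4.00·(cos337°, sin337°) = (3.6820, -1.5629)
|BD| = 7.4830
circle(B,6.00) ∩ circle(D,9.00): a=0.7347, h=5.9548
  candidates: C₊=(3.1568,4.4140) cross=44.560; C₋=(5.6443,-7.2330) cross=-44.560
  mode - wants cross < 0 → take C=(5.6443,-7.2330) (cross=-44.560)
ex = (C−B)/|BC| = (0.3270,-0.9450); ey = (0.9450,0.3270)
P = B + -2.79·ex + 1.88·ey = (4.5462,1.6885)

4.55 1.69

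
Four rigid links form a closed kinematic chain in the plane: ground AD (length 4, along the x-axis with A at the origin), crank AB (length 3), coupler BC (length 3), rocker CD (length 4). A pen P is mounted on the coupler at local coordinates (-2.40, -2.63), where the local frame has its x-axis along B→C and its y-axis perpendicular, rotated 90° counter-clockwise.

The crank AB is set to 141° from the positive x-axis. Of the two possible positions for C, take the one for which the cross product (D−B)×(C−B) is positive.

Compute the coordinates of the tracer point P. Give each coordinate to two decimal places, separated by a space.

-4.45 -0.97

A=(0,0), D=(4.00,0)
B = A + 3.00·(cos141°, sin141°) = (-2.3314, 1.8880)
|BD| = 6.6069
circle(B,3.00) ∩ circle(D,4.00): a=2.7737, h=1.1430
  candidates: C₊=(0.6532,2.1907) cross=7.552; C₋=(-0.0000,0.0000) cross=-7.552
  mode + wants cross > 0 → take C=(0.6532,2.1907) (cross=7.552)
ex = (C−B)/|BC| = (0.9949,0.1009); ey = (-0.1009,0.9949)
P = B + -2.40·ex + -2.63·ey = (-4.4538,-0.9708)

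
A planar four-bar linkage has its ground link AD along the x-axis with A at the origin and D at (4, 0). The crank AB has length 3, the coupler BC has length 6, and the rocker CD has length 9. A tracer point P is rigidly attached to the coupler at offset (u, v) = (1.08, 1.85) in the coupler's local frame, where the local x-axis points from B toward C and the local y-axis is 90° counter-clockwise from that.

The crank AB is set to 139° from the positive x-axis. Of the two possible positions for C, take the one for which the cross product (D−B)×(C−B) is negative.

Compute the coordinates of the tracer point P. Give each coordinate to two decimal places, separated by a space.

-0.86 0.35

A=(0,0), D=(4.00,0)
B = A + 3.00·(cos139°, sin139°) = (-2.2641, 1.9682)
|BD| = 6.5661
circle(B,6.00) ∩ circle(D,9.00): a=-0.1437, h=5.9983
  candidates: C₊=(-0.6032,7.7337) cross=39.385; C₋=(-4.1992,-3.7112) cross=-39.385
  mode - wants cross < 0 → take C=(-4.1992,-3.7112) (cross=-39.385)
ex = (C−B)/|BC| = (-0.3225,-0.9466); ey = (0.9466,-0.3225)
P = B + 1.08·ex + 1.85·ey = (-0.8613,0.3492)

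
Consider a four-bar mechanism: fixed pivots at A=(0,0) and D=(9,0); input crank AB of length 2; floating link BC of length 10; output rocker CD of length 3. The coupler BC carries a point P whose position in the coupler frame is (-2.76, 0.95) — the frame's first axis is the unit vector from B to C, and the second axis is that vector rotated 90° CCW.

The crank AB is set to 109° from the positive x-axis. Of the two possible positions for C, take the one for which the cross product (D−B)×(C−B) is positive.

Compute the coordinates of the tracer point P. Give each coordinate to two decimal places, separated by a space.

-3.50 2.53

A=(0,0), D=(9.00,0)
B = A + 2.00·(cos109°, sin109°) = (-0.6511, 1.8910)
|BD| = 9.8347
circle(B,10.00) ∩ circle(D,3.00): a=9.5438, h=2.9859
  candidates: C₊=(9.2887,2.9861) cross=29.365; C₋=(8.1405,-2.8742) cross=-29.365
  mode + wants cross > 0 → take C=(9.2887,2.9861) (cross=29.365)
ex = (C−B)/|BC| = (0.9940,0.1095); ey = (-0.1095,0.9940)
P = B + -2.76·ex + 0.95·ey = (-3.4986,2.5331)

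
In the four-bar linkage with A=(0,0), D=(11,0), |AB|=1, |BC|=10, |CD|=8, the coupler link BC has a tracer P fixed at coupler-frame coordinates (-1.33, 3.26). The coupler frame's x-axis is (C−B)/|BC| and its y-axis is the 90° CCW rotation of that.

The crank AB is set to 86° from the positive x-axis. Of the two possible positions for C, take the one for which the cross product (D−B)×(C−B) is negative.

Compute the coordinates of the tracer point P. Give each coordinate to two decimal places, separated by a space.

A=(0,0), D=(11.00,0)
B = A + 1.00·(cos86°, sin86°) = (0.0698, 0.9976)
|BD| = 10.9757
circle(B,10.00) ∩ circle(D,8.00): a=7.1278, h=7.0138
  candidates: C₊=(7.8056,7.3345) cross=76.982; C₋=(6.5306,-6.6351) cross=-76.982
  mode - wants cross < 0 → take C=(6.5306,-6.6351) (cross=-76.982)
ex = (C−B)/|BC| = (0.6461,-0.7633); ey = (0.7633,0.6461)
P = B + -1.33·ex + 3.26·ey = (1.6987,4.1189)

1.70 4.12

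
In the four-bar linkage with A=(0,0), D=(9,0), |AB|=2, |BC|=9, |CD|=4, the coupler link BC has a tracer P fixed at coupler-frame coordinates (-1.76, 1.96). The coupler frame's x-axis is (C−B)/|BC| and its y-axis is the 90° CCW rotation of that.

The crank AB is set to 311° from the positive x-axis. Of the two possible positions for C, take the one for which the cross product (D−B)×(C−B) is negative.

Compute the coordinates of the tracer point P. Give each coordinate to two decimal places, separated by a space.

0.13 0.84

A=(0,0), D=(9.00,0)
B = A + 2.00·(cos311°, sin311°) = (1.3121, -1.5094)
|BD| = 7.8347
circle(B,9.00) ∩ circle(D,4.00): a=8.0656, h=3.9933
  candidates: C₊=(8.4572,3.9630) cross=31.286; C₋=(9.9959,-3.8740) cross=-31.286
  mode - wants cross < 0 → take C=(9.9959,-3.8740) (cross=-31.286)
ex = (C−B)/|BC| = (0.9649,-0.2627); ey = (0.2627,0.9649)
P = B + -1.76·ex + 1.96·ey = (0.1289,0.8441)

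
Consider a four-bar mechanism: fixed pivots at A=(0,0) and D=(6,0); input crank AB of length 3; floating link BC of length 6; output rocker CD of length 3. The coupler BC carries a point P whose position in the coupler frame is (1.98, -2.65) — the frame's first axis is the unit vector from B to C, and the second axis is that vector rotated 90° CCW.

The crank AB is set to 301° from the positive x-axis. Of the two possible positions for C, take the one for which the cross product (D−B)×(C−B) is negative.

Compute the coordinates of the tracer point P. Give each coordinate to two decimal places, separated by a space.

3.53 -5.22

A=(0,0), D=(6.00,0)
B = A + 3.00·(cos301°, sin301°) = (1.5451, -2.5715)
|BD| = 5.1438
circle(B,6.00) ∩ circle(D,3.00): a=5.1964, h=2.9995
  candidates: C₊=(4.5460,2.6241) cross=15.429; C₋=(7.5451,-2.5715) cross=-15.429
  mode - wants cross < 0 → take C=(7.5451,-2.5715) (cross=-15.429)
ex = (C−B)/|BC| = (1.0000,-0.0000); ey = (0.0000,1.0000)
P = B + 1.98·ex + -2.65·ey = (3.5251,-5.2215)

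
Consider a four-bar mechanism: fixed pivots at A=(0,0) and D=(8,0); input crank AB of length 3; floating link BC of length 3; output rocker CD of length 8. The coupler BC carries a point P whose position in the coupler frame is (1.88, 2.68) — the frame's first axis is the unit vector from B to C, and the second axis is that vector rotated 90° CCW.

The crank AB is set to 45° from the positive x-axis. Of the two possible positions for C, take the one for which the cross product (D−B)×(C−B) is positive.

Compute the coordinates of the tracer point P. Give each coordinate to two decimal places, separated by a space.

A=(0,0), D=(8.00,0)
B = A + 3.00·(cos45°, sin45°) = (2.1213, 2.1213)
|BD| = 6.2497
circle(B,3.00) ∩ circle(D,8.00): a=-1.2753, h=2.7154
  candidates: C₊=(1.8434,5.1084) cross=16.971; C₋=(0.0000,-0.0000) cross=-16.971
  mode + wants cross > 0 → take C=(1.8434,5.1084) (cross=16.971)
ex = (C−B)/|BC| = (-0.0926,0.9957); ey = (-0.9957,-0.0926)
P = B + 1.88·ex + 2.68·ey = (-0.7213,3.7449)

-0.72 3.74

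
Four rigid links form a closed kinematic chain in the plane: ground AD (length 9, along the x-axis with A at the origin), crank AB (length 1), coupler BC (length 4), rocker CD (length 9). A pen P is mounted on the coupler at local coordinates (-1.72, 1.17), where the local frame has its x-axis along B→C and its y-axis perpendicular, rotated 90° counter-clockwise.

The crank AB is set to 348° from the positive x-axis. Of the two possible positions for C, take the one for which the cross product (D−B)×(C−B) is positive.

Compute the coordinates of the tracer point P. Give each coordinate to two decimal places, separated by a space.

-0.13 -1.97

A=(0,0), D=(9.00,0)
B = A + 1.00·(cos348°, sin348°) = (0.9781, -0.2079)
|BD| = 8.0245
circle(B,4.00) ∩ circle(D,9.00): a=-0.0378, h=3.9998
  candidates: C₊=(0.8367,3.7896) cross=32.097; C₋=(1.0440,-4.2074) cross=-32.097
  mode + wants cross > 0 → take C=(0.8367,3.7896) (cross=32.097)
ex = (C−B)/|BC| = (-0.0354,0.9994); ey = (-0.9994,-0.0354)
P = B + -1.72·ex + 1.17·ey = (-0.1303,-1.9682)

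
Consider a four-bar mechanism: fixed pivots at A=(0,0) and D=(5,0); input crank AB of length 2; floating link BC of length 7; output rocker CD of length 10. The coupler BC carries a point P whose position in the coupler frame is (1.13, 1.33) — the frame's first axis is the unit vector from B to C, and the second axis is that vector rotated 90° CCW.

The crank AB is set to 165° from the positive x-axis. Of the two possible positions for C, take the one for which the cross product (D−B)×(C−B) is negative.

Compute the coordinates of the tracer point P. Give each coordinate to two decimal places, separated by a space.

-0.72 -0.74

A=(0,0), D=(5.00,0)
B = A + 2.00·(cos165°, sin165°) = (-1.9319, 0.5176)
|BD| = 6.9512
circle(B,7.00) ∩ circle(D,10.00): a=-0.1929, h=6.9973
  candidates: C₊=(-1.6031,7.5099) cross=48.640; C₋=(-2.6453,-6.4459) cross=-48.640
  mode - wants cross < 0 → take C=(-2.6453,-6.4459) (cross=-48.640)
ex = (C−B)/|BC| = (-0.1019,-0.9948); ey = (0.9948,-0.1019)
P = B + 1.13·ex + 1.33·ey = (-0.7239,-0.7420)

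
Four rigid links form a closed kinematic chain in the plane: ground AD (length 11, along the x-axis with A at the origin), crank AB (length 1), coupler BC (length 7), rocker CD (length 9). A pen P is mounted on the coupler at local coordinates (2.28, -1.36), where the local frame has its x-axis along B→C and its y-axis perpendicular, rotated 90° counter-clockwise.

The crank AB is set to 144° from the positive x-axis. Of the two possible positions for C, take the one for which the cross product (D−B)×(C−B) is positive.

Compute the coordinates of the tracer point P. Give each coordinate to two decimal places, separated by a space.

1.75 1.31

A=(0,0), D=(11.00,0)
B = A + 1.00·(cos144°, sin144°) = (-0.8090, 0.5878)
|BD| = 11.8236
circle(B,7.00) ∩ circle(D,9.00): a=4.5586, h=5.3122
  candidates: C₊=(4.0080,5.6668) cross=62.809; C₋=(3.4799,-4.9444) cross=-62.809
  mode + wants cross > 0 → take C=(4.0080,5.6668) (cross=62.809)
ex = (C−B)/|BC| = (0.6881,0.7256); ey = (-0.7256,0.6881)
P = B + 2.28·ex + -1.36·ey = (1.7467,1.3062)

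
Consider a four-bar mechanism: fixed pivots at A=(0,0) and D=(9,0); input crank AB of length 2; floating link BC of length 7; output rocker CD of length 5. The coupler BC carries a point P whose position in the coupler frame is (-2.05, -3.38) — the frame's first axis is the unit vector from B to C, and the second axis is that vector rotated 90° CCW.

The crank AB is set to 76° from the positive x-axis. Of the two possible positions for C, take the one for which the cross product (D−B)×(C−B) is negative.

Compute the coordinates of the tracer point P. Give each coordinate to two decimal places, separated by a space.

A=(0,0), D=(9.00,0)
B = A + 2.00·(cos76°, sin76°) = (0.4838, 1.9406)
|BD| = 8.7345
circle(B,7.00) ∩ circle(D,5.00): a=5.7411, h=4.0050
  candidates: C₊=(6.9713,4.5699) cross=34.981; C₋=(5.1916,-3.2398) cross=-34.981
  mode - wants cross < 0 → take C=(5.1916,-3.2398) (cross=-34.981)
ex = (C−B)/|BC| = (0.6725,-0.7401); ey = (0.7401,0.6725)
P = B + -2.05·ex + -3.38·ey = (-3.3963,1.1845)

-3.40 1.18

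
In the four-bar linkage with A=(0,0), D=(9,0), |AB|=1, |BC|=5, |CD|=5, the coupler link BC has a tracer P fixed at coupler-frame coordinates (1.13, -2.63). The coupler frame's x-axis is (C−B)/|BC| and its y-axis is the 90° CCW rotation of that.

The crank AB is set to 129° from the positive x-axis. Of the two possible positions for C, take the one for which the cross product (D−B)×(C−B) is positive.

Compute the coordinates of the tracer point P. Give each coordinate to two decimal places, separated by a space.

A=(0,0), D=(9.00,0)
B = A + 1.00·(cos129°, sin129°) = (-0.6293, 0.7771)
|BD| = 9.6606
circle(B,5.00) ∩ circle(D,5.00): a=4.8303, h=1.2915
  candidates: C₊=(4.2892,1.6759) cross=12.477; C₋=(4.0814,-0.8988) cross=-12.477
  mode + wants cross > 0 → take C=(4.2892,1.6759) (cross=12.477)
ex = (C−B)/|BC| = (0.9837,0.1798); ey = (-0.1798,0.9837)
P = B + 1.13·ex + -2.63·ey = (0.9550,-1.6069)

0.96 -1.61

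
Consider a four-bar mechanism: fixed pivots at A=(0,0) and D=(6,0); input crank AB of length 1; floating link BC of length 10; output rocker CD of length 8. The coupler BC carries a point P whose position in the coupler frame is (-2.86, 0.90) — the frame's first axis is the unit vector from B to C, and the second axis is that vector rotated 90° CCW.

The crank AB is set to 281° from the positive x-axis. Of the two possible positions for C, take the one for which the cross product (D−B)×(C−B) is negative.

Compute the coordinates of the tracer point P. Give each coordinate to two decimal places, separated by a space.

A=(0,0), D=(6.00,0)
B = A + 1.00·(cos281°, sin281°) = (0.1908, -0.9816)
|BD| = 5.8915
circle(B,10.00) ∩ circle(D,8.00): a=6.0010, h=7.9993
  candidates: C₊=(4.7751,7.9057) cross=47.128; C₋=(7.4407,-7.8692) cross=-47.128
  mode - wants cross < 0 → take C=(7.4407,-7.8692) (cross=-47.128)
ex = (C−B)/|BC| = (0.7250,-0.6888); ey = (0.6888,0.7250)
P = B + -2.86·ex + 0.90·ey = (-1.2628,1.6407)

-1.26 1.64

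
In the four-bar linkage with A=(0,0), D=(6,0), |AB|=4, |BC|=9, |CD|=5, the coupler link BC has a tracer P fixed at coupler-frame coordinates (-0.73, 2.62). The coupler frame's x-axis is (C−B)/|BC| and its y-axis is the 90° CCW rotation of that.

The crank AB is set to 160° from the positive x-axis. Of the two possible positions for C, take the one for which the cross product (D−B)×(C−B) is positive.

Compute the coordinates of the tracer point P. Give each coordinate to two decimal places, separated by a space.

A=(0,0), D=(6.00,0)
B = A + 4.00·(cos160°, sin160°) = (-3.7588, 1.3681)
|BD| = 9.8542
circle(B,9.00) ∩ circle(D,5.00): a=7.7685, h=4.5442
  candidates: C₊=(4.5654,4.7898) cross=44.780; C₋=(3.3036,-4.2107) cross=-44.780
  mode + wants cross > 0 → take C=(4.5654,4.7898) (cross=44.780)
ex = (C−B)/|BC| = (0.9249,0.3802); ey = (-0.3802,0.9249)
P = B + -0.73·ex + 2.62·ey = (-5.4300,3.5138)

-5.43 3.51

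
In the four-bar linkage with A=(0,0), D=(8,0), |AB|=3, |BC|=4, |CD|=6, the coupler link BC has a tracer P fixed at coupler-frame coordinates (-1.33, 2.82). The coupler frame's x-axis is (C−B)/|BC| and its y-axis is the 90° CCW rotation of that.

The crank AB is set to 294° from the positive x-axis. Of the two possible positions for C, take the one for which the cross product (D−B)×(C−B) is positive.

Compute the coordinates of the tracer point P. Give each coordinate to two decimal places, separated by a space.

-1.83 -3.41

A=(0,0), D=(8.00,0)
B = A + 3.00·(cos294°, sin294°) = (1.2202, -2.7406)
|BD| = 7.3128
circle(B,4.00) ∩ circle(D,6.00): a=2.2889, h=3.2804
  candidates: C₊=(2.1129,1.1585) cross=23.989; C₋=(4.5717,-4.9241) cross=-23.989
  mode + wants cross > 0 → take C=(2.1129,1.1585) (cross=23.989)
ex = (C−B)/|BC| = (0.2232,0.9748); ey = (-0.9748,0.2232)
P = B + -1.33·ex + 2.82·ey = (-1.8255,-3.4077)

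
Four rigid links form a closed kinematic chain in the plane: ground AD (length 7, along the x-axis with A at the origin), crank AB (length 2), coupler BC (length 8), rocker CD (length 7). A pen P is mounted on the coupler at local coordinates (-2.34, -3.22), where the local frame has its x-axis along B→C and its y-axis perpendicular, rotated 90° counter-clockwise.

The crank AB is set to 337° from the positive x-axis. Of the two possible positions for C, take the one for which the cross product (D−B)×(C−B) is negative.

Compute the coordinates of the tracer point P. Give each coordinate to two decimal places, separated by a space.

-2.13 -0.99

A=(0,0), D=(7.00,0)
B = A + 2.00·(cos337°, sin337°) = (1.8410, -0.7815)
|BD| = 5.2178
circle(B,8.00) ∩ circle(D,7.00): a=4.0463, h=6.9013
  candidates: C₊=(4.8081,6.6480) cross=36.010; C₋=(6.8753,-6.9989) cross=-36.010
  mode - wants cross < 0 → take C=(6.8753,-6.9989) (cross=-36.010)
ex = (C−B)/|BC| = (0.6293,-0.7772); ey = (0.7772,0.6293)
P = B + -2.34·ex + -3.22·ey = (-2.1340,-0.9891)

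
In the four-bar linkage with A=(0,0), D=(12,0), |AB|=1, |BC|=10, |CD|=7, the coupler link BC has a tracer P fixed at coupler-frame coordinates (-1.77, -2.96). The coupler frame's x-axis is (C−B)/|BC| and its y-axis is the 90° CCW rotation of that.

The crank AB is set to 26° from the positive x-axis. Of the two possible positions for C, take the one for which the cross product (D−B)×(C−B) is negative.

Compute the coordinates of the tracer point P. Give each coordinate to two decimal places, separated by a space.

-2.37 -0.66

A=(0,0), D=(12.00,0)
B = A + 1.00·(cos26°, sin26°) = (0.8988, 0.4384)
|BD| = 11.1099
circle(B,10.00) ∩ circle(D,7.00): a=7.8502, h=6.1947
  candidates: C₊=(8.9873,6.3185) cross=68.822; C₋=(8.4984,-6.0613) cross=-68.822
  mode - wants cross < 0 → take C=(8.4984,-6.0613) (cross=-68.822)
ex = (C−B)/|BC| = (0.7600,-0.6500); ey = (0.6500,0.7600)
P = B + -1.77·ex + -2.96·ey = (-2.3702,-0.6607)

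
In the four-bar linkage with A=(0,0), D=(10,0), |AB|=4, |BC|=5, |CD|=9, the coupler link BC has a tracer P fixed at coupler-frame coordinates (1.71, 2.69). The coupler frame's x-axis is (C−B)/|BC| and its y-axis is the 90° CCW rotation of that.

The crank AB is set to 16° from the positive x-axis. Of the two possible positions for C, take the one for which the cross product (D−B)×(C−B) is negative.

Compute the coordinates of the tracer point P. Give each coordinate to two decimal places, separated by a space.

5.52 -1.61

A=(0,0), D=(10.00,0)
B = A + 4.00·(cos16°, sin16°) = (3.8450, 1.1025)
|BD| = 6.2529
circle(B,5.00) ∩ circle(D,9.00): a=-1.3514, h=4.8139
  candidates: C₊=(3.3636,6.0793) cross=30.101; C₋=(1.6660,-3.3976) cross=-30.101
  mode - wants cross < 0 → take C=(1.6660,-3.3976) (cross=-30.101)
ex = (C−B)/|BC| = (-0.4358,-0.9000); ey = (0.9000,-0.4358)
P = B + 1.71·ex + 2.69·ey = (5.5209,-1.6089)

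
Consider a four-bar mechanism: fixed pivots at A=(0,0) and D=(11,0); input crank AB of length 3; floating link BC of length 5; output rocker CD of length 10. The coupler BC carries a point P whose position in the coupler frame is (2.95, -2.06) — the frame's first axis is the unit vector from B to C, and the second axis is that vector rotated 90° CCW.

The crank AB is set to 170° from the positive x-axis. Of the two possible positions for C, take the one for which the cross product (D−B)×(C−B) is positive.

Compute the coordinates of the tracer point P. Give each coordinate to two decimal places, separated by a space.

A=(0,0), D=(11.00,0)
B = A + 3.00·(cos170°, sin170°) = (-2.9544, 0.5209)
|BD| = 13.9641
circle(B,5.00) ∩ circle(D,10.00): a=4.2966, h=2.5572
  candidates: C₊=(1.4346,2.9160) cross=35.708; C₋=(1.2438,-2.1947) cross=-35.708
  mode + wants cross > 0 → take C=(1.4346,2.9160) (cross=35.708)
ex = (C−B)/|BC| = (0.8778,0.4790); ey = (-0.4790,0.8778)
P = B + 2.95·ex + -2.06·ey = (0.6219,0.1258)

0.62 0.13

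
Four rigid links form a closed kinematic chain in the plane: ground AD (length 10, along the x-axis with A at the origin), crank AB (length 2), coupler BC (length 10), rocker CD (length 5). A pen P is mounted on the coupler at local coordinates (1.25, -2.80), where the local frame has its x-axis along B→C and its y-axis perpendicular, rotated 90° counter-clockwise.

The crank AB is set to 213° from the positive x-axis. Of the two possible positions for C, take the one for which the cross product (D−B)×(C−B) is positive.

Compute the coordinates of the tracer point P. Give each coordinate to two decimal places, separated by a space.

0.82 -2.87

A=(0,0), D=(10.00,0)
B = A + 2.00·(cos213°, sin213°) = (-1.6773, -1.0893)
|BD| = 11.7280
circle(B,10.00) ∩ circle(D,5.00): a=9.0615, h=4.2296
  candidates: C₊=(6.9521,3.9637) cross=49.605; C₋=(7.7378,-4.4590) cross=-49.605
  mode + wants cross > 0 → take C=(6.9521,3.9637) (cross=49.605)
ex = (C−B)/|BC| = (0.8629,0.5053); ey = (-0.5053,0.8629)
P = B + 1.25·ex + -2.80·ey = (0.8162,-2.8739)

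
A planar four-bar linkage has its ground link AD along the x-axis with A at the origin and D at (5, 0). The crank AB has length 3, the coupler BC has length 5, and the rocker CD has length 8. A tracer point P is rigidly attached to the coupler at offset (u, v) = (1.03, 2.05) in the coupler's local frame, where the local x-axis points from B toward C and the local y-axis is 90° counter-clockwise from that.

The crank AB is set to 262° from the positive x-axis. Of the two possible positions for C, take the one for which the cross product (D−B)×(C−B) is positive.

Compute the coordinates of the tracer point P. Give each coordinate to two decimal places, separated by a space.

A=(0,0), D=(5.00,0)
B = A + 3.00·(cos262°, sin262°) = (-0.4175, -2.9708)
|BD| = 6.1786
circle(B,5.00) ∩ circle(D,8.00): a=-0.0667, h=4.9996
  candidates: C₊=(-2.8799,1.3808) cross=30.890; C₋=(1.9278,-7.3866) cross=-30.890
  mode + wants cross > 0 → take C=(-2.8799,1.3808) (cross=30.890)
ex = (C−B)/|BC| = (-0.4925,0.8703); ey = (-0.8703,-0.4925)
P = B + 1.03·ex + 2.05·ey = (-2.7089,-3.0840)

-2.71 -3.08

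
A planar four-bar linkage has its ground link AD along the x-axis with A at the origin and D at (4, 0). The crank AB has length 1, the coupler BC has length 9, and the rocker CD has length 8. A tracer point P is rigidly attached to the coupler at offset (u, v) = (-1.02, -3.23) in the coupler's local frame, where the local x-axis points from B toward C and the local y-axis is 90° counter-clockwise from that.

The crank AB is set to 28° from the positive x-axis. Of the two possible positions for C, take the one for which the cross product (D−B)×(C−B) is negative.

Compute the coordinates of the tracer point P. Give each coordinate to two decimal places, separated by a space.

A=(0,0), D=(4.00,0)
B = A + 1.00·(cos28°, sin28°) = (0.8829, 0.4695)
|BD| = 3.1522
circle(B,9.00) ∩ circle(D,8.00): a=4.2726, h=7.9212
  candidates: C₊=(6.2877,7.6659) cross=24.969; C₋=(3.9282,-7.9997) cross=-24.969
  mode - wants cross < 0 → take C=(3.9282,-7.9997) (cross=-24.969)
ex = (C−B)/|BC| = (0.3384,-0.9410); ey = (0.9410,0.3384)
P = B + -1.02·ex + -3.23·ey = (-2.5017,0.3364)

-2.50 0.34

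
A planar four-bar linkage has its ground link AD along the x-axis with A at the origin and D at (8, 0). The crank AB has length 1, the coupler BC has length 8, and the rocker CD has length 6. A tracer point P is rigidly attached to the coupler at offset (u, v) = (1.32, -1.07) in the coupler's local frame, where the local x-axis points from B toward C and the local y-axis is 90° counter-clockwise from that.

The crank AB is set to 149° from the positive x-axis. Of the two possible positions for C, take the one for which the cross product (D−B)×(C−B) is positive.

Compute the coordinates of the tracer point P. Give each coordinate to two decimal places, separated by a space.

0.84 0.48

A=(0,0), D=(8.00,0)
B = A + 1.00·(cos149°, sin149°) = (-0.8572, 0.5150)
|BD| = 8.8721
circle(B,8.00) ∩ circle(D,6.00): a=6.0140, h=5.2755
  candidates: C₊=(5.4530,5.4326) cross=46.805; C₋=(4.8405,-5.1007) cross=-46.805
  mode + wants cross > 0 → take C=(5.4530,5.4326) (cross=46.805)
ex = (C−B)/|BC| = (0.7888,0.6147); ey = (-0.6147,0.7888)
P = B + 1.32·ex + -1.07·ey = (0.8417,0.4824)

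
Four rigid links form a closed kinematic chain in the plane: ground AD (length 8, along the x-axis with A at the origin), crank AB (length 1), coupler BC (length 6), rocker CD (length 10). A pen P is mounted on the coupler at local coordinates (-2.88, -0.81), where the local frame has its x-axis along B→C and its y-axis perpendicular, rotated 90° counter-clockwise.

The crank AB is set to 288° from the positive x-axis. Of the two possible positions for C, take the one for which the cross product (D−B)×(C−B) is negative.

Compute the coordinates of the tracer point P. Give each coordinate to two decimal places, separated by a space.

A=(0,0), D=(8.00,0)
B = A + 1.00·(cos288°, sin288°) = (0.3090, -0.9511)
|BD| = 7.7496
circle(B,6.00) ∩ circle(D,10.00): a=-0.2545, h=5.9946
  candidates: C₊=(-0.6792,4.9670) cross=46.456; C₋=(0.7921,-6.9316) cross=-46.456
  mode - wants cross < 0 → take C=(0.7921,-6.9316) (cross=-46.456)
ex = (C−B)/|BC| = (0.0805,-0.9968); ey = (0.9968,0.0805)
P = B + -2.88·ex + -0.81·ey = (-0.7303,1.8544)

-0.73 1.85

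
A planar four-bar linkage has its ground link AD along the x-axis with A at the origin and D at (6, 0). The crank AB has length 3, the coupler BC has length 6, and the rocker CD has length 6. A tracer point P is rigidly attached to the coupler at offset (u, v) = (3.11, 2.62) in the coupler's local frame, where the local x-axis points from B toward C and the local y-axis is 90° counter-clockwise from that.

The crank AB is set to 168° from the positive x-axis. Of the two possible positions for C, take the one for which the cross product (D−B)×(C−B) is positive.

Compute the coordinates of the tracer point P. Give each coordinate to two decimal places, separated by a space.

A=(0,0), D=(6.00,0)
B = A + 3.00·(cos168°, sin168°) = (-2.9344, 0.6237)
|BD| = 8.9562
circle(B,6.00) ∩ circle(D,6.00): a=4.4781, h=3.9933
  candidates: C₊=(1.8109,4.2955) cross=35.765; C₋=(1.2547,-3.6718) cross=-35.765
  mode + wants cross > 0 → take C=(1.8109,4.2955) (cross=35.765)
ex = (C−B)/|BC| = (0.7909,0.6120); ey = (-0.6120,0.7909)
P = B + 3.11·ex + 2.62·ey = (-2.0781,4.5991)

-2.08 4.60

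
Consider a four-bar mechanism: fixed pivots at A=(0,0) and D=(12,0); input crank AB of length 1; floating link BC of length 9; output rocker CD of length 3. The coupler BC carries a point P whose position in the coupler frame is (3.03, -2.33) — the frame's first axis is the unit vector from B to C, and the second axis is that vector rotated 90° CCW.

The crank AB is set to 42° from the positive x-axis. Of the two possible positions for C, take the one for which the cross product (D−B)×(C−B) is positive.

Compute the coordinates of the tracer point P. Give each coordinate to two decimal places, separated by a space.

A=(0,0), D=(12.00,0)
B = A + 1.00·(cos42°, sin42°) = (0.7431, 0.6691)
|BD| = 11.2767
circle(B,9.00) ∩ circle(D,3.00): a=8.8308, h=1.7371
  candidates: C₊=(9.6614,1.8791) cross=19.588; C₋=(9.4553,-1.5889) cross=-19.588
  mode + wants cross > 0 → take C=(9.6614,1.8791) (cross=19.588)
ex = (C−B)/|BC| = (0.9909,0.1344); ey = (-0.1344,0.9909)
P = B + 3.03·ex + -2.33·ey = (4.0589,-1.2324)

4.06 -1.23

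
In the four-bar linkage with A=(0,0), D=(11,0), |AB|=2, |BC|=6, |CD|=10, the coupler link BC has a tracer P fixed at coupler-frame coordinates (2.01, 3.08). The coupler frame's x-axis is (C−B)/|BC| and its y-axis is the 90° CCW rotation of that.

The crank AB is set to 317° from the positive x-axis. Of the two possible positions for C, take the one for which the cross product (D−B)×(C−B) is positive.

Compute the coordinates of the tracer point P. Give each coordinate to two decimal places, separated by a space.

A=(0,0), D=(11.00,0)
B = A + 2.00·(cos317°, sin317°) = (1.4627, -1.3640)
|BD| = 9.6343
circle(B,6.00) ∩ circle(D,10.00): a=1.4957, h=5.8106
  candidates: C₊=(2.1207,4.5998) cross=55.981; C₋=(3.7660,-6.9043) cross=-55.981
  mode + wants cross > 0 → take C=(2.1207,4.5998) (cross=55.981)
ex = (C−B)/|BC| = (0.1097,0.9940); ey = (-0.9940,0.1097)
P = B + 2.01·ex + 3.08·ey = (-1.3783,0.9717)

-1.38 0.97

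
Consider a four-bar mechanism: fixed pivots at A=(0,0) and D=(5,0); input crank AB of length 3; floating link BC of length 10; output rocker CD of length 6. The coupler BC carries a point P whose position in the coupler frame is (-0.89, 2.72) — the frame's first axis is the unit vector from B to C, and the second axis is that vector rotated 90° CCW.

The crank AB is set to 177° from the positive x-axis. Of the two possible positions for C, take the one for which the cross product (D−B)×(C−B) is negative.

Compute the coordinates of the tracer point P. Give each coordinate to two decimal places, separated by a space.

-2.02 2.85

A=(0,0), D=(5.00,0)
B = A + 3.00·(cos177°, sin177°) = (-2.9959, 0.1570)
|BD| = 7.9974
circle(B,10.00) ∩ circle(D,6.00): a=8.0000, h=6.0000
  candidates: C₊=(5.1204,5.9988) cross=47.985; C₋=(4.8848,-5.9989) cross=-47.985
  mode - wants cross < 0 → take C=(4.8848,-5.9989) (cross=-47.985)
ex = (C−B)/|BC| = (0.7881,-0.6156); ey = (0.6156,0.7881)
P = B + -0.89·ex + 2.72·ey = (-2.0229,2.8484)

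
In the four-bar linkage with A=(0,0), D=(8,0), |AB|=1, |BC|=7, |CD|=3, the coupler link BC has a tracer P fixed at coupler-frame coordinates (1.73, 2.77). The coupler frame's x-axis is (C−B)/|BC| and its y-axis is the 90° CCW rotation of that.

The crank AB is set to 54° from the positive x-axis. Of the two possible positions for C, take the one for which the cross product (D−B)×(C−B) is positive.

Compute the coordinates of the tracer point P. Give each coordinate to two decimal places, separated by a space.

A=(0,0), D=(8.00,0)
B = A + 1.00·(cos54°, sin54°) = (0.5878, 0.8090)
|BD| = 7.4562
circle(B,7.00) ∩ circle(D,3.00): a=6.4104, h=2.8118
  candidates: C₊=(7.2655,2.9087) cross=20.966; C₋=(6.6553,-2.6817) cross=-20.966
  mode + wants cross > 0 → take C=(7.2655,2.9087) (cross=20.966)
ex = (C−B)/|BC| = (0.9540,0.3000); ey = (-0.3000,0.9540)
P = B + 1.73·ex + 2.77·ey = (1.4073,3.9704)

1.41 3.97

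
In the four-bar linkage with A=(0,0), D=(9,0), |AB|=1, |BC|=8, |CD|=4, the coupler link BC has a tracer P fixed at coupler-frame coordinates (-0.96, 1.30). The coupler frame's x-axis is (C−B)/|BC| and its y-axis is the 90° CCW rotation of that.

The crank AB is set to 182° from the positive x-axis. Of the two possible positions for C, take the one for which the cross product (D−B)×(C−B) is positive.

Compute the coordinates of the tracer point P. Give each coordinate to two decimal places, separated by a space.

A=(0,0), D=(9.00,0)
B = A + 1.00·(cos182°, sin182°) = (-0.9994, -0.0349)
|BD| = 9.9995
circle(B,8.00) ∩ circle(D,4.00): a=7.3999, h=3.0401
  candidates: C₊=(6.3898,3.0310) cross=30.399; C₋=(6.4110,-3.0491) cross=-30.399
  mode + wants cross > 0 → take C=(6.3898,3.0310) (cross=30.399)
ex = (C−B)/|BC| = (0.9237,0.3832); ey = (-0.3832,0.9237)
P = B + -0.96·ex + 1.30·ey = (-2.3843,0.7979)

-2.38 0.80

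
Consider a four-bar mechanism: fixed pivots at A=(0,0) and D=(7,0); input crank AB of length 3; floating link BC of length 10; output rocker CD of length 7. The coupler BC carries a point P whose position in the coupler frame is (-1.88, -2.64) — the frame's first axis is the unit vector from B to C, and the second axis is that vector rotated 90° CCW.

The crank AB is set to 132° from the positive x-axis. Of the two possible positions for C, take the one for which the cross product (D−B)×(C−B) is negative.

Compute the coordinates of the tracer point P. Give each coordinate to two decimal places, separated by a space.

-5.25 2.33

A=(0,0), D=(7.00,0)
B = A + 3.00·(cos132°, sin132°) = (-2.0074, 2.2294)
|BD| = 9.2792
circle(B,10.00) ∩ circle(D,7.00): a=7.3877, h=6.7396
  candidates: C₊=(6.7832,6.9966) cross=62.538; C₋=(3.5446,-6.0877) cross=-62.538
  mode - wants cross < 0 → take C=(3.5446,-6.0877) (cross=-62.538)
ex = (C−B)/|BC| = (0.5552,-0.8317); ey = (0.8317,0.5552)
P = B + -1.88·ex + -2.64·ey = (-5.2469,2.3273)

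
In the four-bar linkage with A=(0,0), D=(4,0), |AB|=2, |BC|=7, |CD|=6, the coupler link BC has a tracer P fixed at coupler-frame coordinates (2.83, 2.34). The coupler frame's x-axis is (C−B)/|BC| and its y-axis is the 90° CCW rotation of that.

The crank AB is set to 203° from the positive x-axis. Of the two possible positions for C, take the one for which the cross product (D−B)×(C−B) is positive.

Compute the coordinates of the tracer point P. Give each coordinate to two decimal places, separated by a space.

-2.60 2.81

A=(0,0), D=(4.00,0)
B = A + 2.00·(cos203°, sin203°) = (-1.8410, -0.7815)
|BD| = 5.8931
circle(B,7.00) ∩ circle(D,6.00): a=4.0495, h=5.7098
  candidates: C₊=(1.4156,5.4149) cross=33.648; C₋=(2.9299,-5.9038) cross=-33.648
  mode + wants cross > 0 → take C=(1.4156,5.4149) (cross=33.648)
ex = (C−B)/|BC| = (0.4652,0.8852); ey = (-0.8852,0.4652)
P = B + 2.83·ex + 2.34·ey = (-2.5958,2.8123)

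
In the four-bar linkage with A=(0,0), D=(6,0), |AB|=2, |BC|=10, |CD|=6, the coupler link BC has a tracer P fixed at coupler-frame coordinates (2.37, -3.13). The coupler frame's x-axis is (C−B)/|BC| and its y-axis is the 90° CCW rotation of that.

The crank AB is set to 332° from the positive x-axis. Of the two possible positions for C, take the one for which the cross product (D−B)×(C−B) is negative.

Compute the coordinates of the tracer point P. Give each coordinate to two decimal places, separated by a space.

3.87 -4.26

A=(0,0), D=(6.00,0)
B = A + 2.00·(cos332°, sin332°) = (1.7659, -0.9389)
|BD| = 4.3370
circle(B,10.00) ∩ circle(D,6.00): a=9.5469, h=2.9760
  candidates: C₊=(10.4421,4.0333) cross=12.907; C₋=(11.7307,-1.7774) cross=-12.907
  mode - wants cross < 0 → take C=(11.7307,-1.7774) (cross=-12.907)
ex = (C−B)/|BC| = (0.9965,-0.0839); ey = (0.0839,0.9965)
P = B + 2.37·ex + -3.13·ey = (3.8651,-4.2566)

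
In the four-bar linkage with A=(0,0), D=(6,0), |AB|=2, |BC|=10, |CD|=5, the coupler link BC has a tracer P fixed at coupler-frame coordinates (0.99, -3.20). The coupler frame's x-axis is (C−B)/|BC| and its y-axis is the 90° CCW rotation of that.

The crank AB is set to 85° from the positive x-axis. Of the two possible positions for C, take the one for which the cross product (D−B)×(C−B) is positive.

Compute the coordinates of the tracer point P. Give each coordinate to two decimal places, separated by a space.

1.42 -1.12

A=(0,0), D=(6.00,0)
B = A + 2.00·(cos85°, sin85°) = (0.1743, 1.9924)
|BD| = 6.1570
circle(B,10.00) ∩ circle(D,5.00): a=9.1691, h=3.9908
  candidates: C₊=(10.1415,2.8014) cross=24.571; C₋=(7.5587,-4.7508) cross=-24.571
  mode + wants cross > 0 → take C=(10.1415,2.8014) (cross=24.571)
ex = (C−B)/|BC| = (0.9967,0.0809); ey = (-0.0809,0.9967)
P = B + 0.99·ex + -3.20·ey = (1.4199,-1.1170)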